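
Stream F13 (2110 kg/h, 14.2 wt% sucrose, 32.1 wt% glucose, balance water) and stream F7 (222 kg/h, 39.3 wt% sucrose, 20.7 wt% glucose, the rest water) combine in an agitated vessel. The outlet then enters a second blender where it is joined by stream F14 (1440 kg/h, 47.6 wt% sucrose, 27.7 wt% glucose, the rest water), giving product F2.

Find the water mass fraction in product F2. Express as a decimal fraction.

0.4182

Overall, product flow = 3772 kg/h.
water in = 2110×0.537 + 222×0.400 + 1440×0.247 = 1577.6 kg/h.
water fraction in F2 = 0.4182.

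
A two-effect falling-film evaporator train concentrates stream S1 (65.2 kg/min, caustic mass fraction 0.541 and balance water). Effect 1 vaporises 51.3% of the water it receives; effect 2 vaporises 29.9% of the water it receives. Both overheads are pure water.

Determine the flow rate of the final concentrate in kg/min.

water in feed = 65.2×0.459 = 29.927 kg/min.
After stage 1: water left = (1−0.513)×29.927 = 14.574; stream total = 49.848 kg/min.
After stage 2: water left = (1−0.299)×14.574 = 10.217; final concentrate = 45.49 kg/min.

45.49 kg/min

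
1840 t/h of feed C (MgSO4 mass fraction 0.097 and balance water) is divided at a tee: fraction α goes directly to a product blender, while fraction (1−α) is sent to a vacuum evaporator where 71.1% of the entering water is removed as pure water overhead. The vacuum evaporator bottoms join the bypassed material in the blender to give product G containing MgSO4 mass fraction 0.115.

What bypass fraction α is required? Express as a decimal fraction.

All 1840×0.097 = 178.48 t/h of MgSO4 reaches G, so G = 178.48/0.115 = 1552 t/h and vapour = 288 t/h.
The evaporator receives (1−α)·1840 of feed at 0.903 water and removes 0.711 of that water:
0.711×0.903×(1−α)×1840 = 288
(1−α) = 288/1181.3 = 0.2438;  α = 0.7562.

0.756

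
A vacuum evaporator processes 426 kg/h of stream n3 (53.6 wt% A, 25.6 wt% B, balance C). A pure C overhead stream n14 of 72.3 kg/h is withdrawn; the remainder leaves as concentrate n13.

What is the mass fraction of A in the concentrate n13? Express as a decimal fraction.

A is not removed: 426×0.536 = 228.34 kg/h of A enters n13.
Concentrate = 426 − 72.3 = 353.7 kg/h.
Mass fraction = 228.34/353.7 = 0.6456.

0.6456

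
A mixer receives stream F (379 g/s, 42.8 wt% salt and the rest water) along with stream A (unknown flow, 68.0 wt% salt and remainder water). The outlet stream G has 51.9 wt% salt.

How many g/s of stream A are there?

214.2 g/s

Let A be the unknown flow. Total out = 379 + A.
salt balance: 162.21 + 0.680·A = 0.519·(379 + A)
(0.680 − 0.519)·A = 0.519×379 − 162.21 = 34.489
A = 34.489 / 0.161 = 214.22 g/s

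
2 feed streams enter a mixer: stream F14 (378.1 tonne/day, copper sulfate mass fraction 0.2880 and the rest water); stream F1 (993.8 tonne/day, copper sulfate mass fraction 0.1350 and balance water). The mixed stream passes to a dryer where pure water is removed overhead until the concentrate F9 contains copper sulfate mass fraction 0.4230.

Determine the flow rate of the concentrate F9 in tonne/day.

574.6 tonne/day

copper sulfate entering = 378.1×0.288 + 993.8×0.135 = 243.06 tonne/day.
All copper sulfate reports to F9, so F9 = 243.06/0.423 = 574.6 tonne/day.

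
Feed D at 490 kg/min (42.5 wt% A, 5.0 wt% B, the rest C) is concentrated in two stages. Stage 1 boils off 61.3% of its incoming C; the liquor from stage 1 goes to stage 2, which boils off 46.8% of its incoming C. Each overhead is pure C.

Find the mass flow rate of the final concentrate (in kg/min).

C in feed = 490×0.525 = 257.25 kg/min.
After stage 1: C left = (1−0.613)×257.25 = 99.556; stream total = 332.31 kg/min.
After stage 2: C left = (1−0.468)×99.556 = 52.964; final concentrate = 285.71 kg/min.

285.7 kg/min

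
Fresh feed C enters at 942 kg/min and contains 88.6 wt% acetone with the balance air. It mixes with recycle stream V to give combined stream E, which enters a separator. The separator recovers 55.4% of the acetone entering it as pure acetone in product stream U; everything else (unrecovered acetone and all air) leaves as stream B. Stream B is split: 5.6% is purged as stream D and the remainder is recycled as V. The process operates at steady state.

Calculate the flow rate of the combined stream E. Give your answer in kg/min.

3359 kg/min

air enters only via C and leaves only via the purge: 942×0.114 = 0.056×(air in B), and the separator passes all air, so air in E = air in B = 1917.6 kg/min.
acetone in E: m_A = 942×0.886 + (1−0.056)·(1−0.554)·m_A, so m_A = 834.61/0.5790 = 1441.5 kg/min.
E = 1441.5 + 1917.6 = 3359.2 kg/min.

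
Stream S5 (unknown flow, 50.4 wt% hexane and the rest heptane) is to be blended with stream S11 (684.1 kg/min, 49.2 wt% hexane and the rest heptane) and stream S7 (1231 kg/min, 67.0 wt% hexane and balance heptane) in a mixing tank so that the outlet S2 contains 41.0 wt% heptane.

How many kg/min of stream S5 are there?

Let S5 be the unknown flow. Total out = 1915.1 + S5.
heptane balance: 753.75 + 0.496·S5 = 0.410·(1915.1 + S5)
(0.496 − 0.410)·S5 = 0.410×1915.1 − 753.75 = 31.438
S5 = 31.438 / 0.086 = 365.56 kg/min

365.6 kg/min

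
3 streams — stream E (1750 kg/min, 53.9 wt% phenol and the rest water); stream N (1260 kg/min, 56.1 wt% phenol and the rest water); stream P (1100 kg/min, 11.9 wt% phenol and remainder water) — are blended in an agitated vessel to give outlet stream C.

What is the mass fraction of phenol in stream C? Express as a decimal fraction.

0.433

Total flow out = 1750 + 1260 + 1100 = 4110 kg/min.
phenol in = 1750×0.539 + 1260×0.561 + 1100×0.119 = 1781 kg/min.
phenol mass fraction in C = 1781/4110 = 0.433.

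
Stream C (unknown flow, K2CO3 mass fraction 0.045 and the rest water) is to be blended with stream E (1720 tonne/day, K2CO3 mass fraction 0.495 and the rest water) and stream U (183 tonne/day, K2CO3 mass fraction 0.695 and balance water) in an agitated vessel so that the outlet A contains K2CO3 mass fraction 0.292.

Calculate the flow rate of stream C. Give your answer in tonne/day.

Let C be the unknown flow. Total out = 1903 + C.
K2CO3 balance: 978.58 + 0.045·C = 0.292·(1903 + C)
(0.045 − 0.292)·C = 0.292×1903 − 978.58 = -422.91
C = -422.91 / -0.247 = 1712.2 tonne/day

1712 tonne/day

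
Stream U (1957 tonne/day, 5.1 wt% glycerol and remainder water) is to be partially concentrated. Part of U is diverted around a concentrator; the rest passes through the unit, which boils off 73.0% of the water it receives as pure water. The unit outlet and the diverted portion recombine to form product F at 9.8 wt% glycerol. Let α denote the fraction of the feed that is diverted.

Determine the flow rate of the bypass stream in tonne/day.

602.2 tonne/day

All 1957×0.051 = 99.807 tonne/day of glycerol reaches F, so F = 99.807/0.098 = 1018.4 tonne/day and vapour = 938.56 tonne/day.
The evaporator receives (1−α)·1957 of feed at 0.949 water and removes 0.730 of that water:
0.730×0.949×(1−α)×1957 = 938.56
(1−α) = 938.56/1355.8 = 0.6923;  α = 0.3077.
Bypass flow = 0.3077×1957 = 602.21 tonne/day.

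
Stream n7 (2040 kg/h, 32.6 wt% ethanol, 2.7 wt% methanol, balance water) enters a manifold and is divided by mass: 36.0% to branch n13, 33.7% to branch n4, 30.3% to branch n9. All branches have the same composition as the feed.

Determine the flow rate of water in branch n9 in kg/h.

399.9 kg/h

Branch n9 total = 0.303×2040 = 618.12 kg/h.
water in n9 = 0.647×618.12 = 399.92 kg/h.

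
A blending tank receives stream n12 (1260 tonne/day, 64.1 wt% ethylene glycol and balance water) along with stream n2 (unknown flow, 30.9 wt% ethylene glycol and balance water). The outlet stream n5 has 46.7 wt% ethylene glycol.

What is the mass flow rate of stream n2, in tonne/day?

1388 tonne/day

Let n2 be the unknown flow. Total out = 1260 + n2.
ethylene glycol balance: 807.66 + 0.309·n2 = 0.467·(1260 + n2)
(0.309 − 0.467)·n2 = 0.467×1260 − 807.66 = -219.24
n2 = -219.24 / -0.158 = 1387.6 tonne/day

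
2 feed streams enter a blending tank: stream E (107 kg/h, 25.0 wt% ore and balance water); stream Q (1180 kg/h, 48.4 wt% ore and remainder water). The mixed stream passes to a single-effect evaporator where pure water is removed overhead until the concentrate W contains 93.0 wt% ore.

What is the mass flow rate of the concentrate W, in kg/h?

642.9 kg/h

ore entering = 107×0.250 + 1180×0.484 = 597.87 kg/h.
All ore reports to W, so W = 597.87/0.930 = 642.87 kg/h.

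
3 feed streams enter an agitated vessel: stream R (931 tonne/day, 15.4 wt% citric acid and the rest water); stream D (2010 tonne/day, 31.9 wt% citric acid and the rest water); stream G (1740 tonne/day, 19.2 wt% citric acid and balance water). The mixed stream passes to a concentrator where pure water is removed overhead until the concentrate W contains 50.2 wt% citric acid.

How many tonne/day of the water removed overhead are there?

2453 tonne/day

citric acid entering = 931×0.154 + 2010×0.319 + 1740×0.192 = 1118.6 tonne/day.
All citric acid reports to W, so W = 1118.6/0.502 = 2228.4 tonne/day.
Total feed = 4681 tonne/day; overhead = 4681 − 2228.4 = 2452.6 tonne/day.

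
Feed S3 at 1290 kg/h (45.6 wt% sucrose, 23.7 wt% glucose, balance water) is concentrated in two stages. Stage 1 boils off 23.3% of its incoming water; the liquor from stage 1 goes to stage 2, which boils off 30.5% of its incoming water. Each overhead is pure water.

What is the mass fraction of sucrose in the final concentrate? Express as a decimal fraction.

0.5323

water in feed = 1290×0.307 = 396.03 kg/h.
After stage 1: water left = (1−0.233)×396.03 = 303.76; stream total = 1197.7 kg/h.
After stage 2: water left = (1−0.305)×303.76 = 211.11; final concentrate = 1105.1 kg/h.
sucrose fraction = 588.24/1105.1 = 0.5323.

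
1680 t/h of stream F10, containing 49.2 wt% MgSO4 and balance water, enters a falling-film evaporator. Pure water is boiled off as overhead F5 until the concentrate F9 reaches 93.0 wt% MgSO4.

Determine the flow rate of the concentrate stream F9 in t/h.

MgSO4 is conserved: 1680×0.492 = 826.56 t/h all reports to the concentrate.
Concentrate = 826.56/(target fraction) = 888.77 t/h.

888.8 t/h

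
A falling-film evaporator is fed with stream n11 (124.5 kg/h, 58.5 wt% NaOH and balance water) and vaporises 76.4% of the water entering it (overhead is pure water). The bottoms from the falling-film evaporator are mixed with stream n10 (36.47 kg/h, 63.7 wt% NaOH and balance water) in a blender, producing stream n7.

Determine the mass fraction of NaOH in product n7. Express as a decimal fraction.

Vapour removed = 0.764×0.415×124.5 = 39.474 kg/h; concentrate = 85.026 kg/h.
NaOH reaching the mixer = 72.832 (from concentrate) + 36.47×0.637 = 96.064 kg/h.
Product flow = 85.026 + 36.47 = 121.5 kg/h; NaOH fraction = 0.791.

0.791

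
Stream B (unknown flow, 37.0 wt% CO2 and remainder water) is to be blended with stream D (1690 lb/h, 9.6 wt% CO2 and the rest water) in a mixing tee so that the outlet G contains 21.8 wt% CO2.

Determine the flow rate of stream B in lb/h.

Let B be the unknown flow. Total out = 1690 + B.
CO2 balance: 162.24 + 0.370·B = 0.218·(1690 + B)
(0.370 − 0.218)·B = 0.218×1690 − 162.24 = 206.18
B = 206.18 / 0.152 = 1356.4 lb/h

1356 lb/h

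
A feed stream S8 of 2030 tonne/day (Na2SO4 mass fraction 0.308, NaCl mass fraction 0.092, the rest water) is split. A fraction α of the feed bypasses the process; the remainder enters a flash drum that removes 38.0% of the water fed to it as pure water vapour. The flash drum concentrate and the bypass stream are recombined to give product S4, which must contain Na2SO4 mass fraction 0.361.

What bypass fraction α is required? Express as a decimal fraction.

0.356

All 2030×0.308 = 625.24 tonne/day of Na2SO4 reaches S4, so S4 = 625.24/0.361 = 1732 tonne/day and vapour = 298.03 tonne/day.
The evaporator receives (1−α)·2030 of feed at 0.600 water and removes 0.380 of that water:
0.380×0.600×(1−α)×2030 = 298.03
(1−α) = 298.03/462.84 = 0.6439;  α = 0.3561.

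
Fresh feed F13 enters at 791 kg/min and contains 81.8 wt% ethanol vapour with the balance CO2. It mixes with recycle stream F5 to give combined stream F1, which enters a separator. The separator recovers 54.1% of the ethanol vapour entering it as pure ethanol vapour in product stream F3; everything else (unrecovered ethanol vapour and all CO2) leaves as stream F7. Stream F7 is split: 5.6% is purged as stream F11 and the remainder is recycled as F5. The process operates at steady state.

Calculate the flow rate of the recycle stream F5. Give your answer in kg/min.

CO2 enters only via F13 and leaves only via the purge: 791×0.182 = 0.056×(CO2 in F7), and the separator passes all CO2, so CO2 in F1 = CO2 in F7 = 2570.7 kg/min.
ethanol vapour in F1: m_A = 791×0.818 + (1−0.056)·(1−0.541)·m_A, so m_A = 647.04/0.5667 = 1141.8 kg/min.
F7 = (1−0.541)×1141.8 + 2570.7 = 3094.8 kg/min.
Recycle F5 = (1−0.056)×3094.8 = 2921.5 kg/min.

2922 kg/min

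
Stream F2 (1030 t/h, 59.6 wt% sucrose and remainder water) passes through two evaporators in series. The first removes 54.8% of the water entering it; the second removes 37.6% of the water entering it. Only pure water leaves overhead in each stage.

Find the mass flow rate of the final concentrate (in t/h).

water in feed = 1030×0.404 = 416.12 t/h.
After stage 1: water left = (1−0.548)×416.12 = 188.09; stream total = 801.97 t/h.
After stage 2: water left = (1−0.376)×188.09 = 117.37; final concentrate = 731.25 t/h.

731.2 t/h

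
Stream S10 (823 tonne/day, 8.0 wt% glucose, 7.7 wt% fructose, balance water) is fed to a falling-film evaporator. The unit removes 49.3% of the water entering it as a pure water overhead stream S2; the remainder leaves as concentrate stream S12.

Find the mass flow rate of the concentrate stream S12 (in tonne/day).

481 tonne/day

water entering = 823×0.843 = 693.79 tonne/day; overhead removed = 0.493×693.79 = 342.04 tonne/day.
Concentrate = 823 − 342.04 = 480.96 tonne/day.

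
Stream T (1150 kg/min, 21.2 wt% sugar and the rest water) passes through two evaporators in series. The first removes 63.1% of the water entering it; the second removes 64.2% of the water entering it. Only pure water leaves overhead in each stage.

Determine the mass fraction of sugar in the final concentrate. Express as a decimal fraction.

water in feed = 1150×0.788 = 906.2 kg/min.
After stage 1: water left = (1−0.631)×906.2 = 334.39; stream total = 578.19 kg/min.
After stage 2: water left = (1−0.642)×334.39 = 119.71; final concentrate = 363.51 kg/min.
sugar fraction = 243.8/363.51 = 0.671.

0.671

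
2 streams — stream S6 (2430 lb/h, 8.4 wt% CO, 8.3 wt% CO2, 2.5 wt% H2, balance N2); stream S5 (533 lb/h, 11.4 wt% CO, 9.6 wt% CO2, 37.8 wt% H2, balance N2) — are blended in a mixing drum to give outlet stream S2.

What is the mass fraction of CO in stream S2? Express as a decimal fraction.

Total flow out = 2430 + 533 = 2963 lb/h.
CO in = 2430×0.084 + 533×0.114 = 264.88 lb/h.
CO mass fraction in S2 = 264.88/2963 = 0.089.

0.089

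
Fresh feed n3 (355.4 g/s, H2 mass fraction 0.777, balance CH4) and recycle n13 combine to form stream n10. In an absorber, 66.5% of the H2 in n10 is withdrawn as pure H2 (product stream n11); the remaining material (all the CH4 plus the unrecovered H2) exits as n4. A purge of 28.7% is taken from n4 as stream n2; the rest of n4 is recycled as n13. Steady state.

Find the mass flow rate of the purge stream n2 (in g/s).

114.1 g/s

CH4 enters only via n3 and leaves only via the purge: 355.4×0.223 = 0.287×(CH4 in n4), and the absorber passes all CH4, so CH4 in n10 = CH4 in n4 = 276.15 g/s.
H2 in n10: m_A = 355.4×0.777 + (1−0.287)·(1−0.665)·m_A, so m_A = 276.15/0.7611 = 362.8 g/s.
n4 = (1−0.665)×362.8 + 276.15 = 397.69 g/s.
Purge n2 = 0.287×397.69 = 114.14 g/s.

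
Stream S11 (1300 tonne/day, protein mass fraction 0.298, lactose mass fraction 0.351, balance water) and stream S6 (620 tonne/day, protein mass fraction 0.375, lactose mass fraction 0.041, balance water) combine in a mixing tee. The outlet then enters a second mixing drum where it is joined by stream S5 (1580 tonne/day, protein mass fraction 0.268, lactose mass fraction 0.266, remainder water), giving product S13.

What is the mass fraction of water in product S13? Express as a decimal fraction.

0.444

Overall, product flow = 3500 tonne/day.
water in = 1300×0.351 + 620×0.584 + 1580×0.466 = 1554.7 tonne/day.
water fraction in S13 = 0.444.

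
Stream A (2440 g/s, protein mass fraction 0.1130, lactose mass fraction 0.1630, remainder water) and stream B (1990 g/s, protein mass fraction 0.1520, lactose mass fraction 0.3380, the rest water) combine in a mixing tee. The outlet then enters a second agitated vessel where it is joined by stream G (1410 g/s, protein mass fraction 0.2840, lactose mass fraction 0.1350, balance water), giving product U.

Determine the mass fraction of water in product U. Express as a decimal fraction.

Overall, product flow = 5840 g/s.
water in = 2440×0.724 + 1990×0.510 + 1410×0.581 = 3600.7 g/s.
water fraction in U = 0.6166.

0.6166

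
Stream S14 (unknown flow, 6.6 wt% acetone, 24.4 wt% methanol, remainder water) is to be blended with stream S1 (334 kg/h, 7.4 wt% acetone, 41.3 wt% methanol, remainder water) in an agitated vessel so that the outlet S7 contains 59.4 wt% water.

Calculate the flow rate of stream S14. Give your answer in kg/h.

Let S14 be the unknown flow. Total out = 334 + S14.
water balance: 171.34 + 0.690·S14 = 0.594·(334 + S14)
(0.690 − 0.594)·S14 = 0.594×334 − 171.34 = 27.054
S14 = 27.054 / 0.096 = 281.81 kg/h

281.8 kg/h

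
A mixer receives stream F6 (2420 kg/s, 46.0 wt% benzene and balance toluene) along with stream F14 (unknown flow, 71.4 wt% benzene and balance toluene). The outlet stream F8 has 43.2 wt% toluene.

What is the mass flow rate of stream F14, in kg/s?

1790 kg/s

Let F14 be the unknown flow. Total out = 2420 + F14.
toluene balance: 1306.8 + 0.286·F14 = 0.432·(2420 + F14)
(0.286 − 0.432)·F14 = 0.432×2420 − 1306.8 = -261.36
F14 = -261.36 / -0.146 = 1790.1 kg/s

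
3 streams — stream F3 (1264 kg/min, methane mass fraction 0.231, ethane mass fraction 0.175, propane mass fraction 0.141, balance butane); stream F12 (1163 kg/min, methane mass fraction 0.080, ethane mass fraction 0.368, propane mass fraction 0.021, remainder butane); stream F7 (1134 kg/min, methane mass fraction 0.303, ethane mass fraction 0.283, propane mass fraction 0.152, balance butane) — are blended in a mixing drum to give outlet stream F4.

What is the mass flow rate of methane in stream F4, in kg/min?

methane out = methane in = 1264×0.231 + 1163×0.080 + 1134×0.303 = 728.63 kg/min.

728.6 kg/min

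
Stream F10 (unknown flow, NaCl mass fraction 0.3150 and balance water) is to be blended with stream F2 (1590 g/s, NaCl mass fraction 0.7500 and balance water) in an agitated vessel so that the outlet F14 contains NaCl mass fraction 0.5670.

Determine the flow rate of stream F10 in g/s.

1155 g/s

Let F10 be the unknown flow. Total out = 1590 + F10.
NaCl balance: 1192.5 + 0.315·F10 = 0.567·(1590 + F10)
(0.315 − 0.567)·F10 = 0.567×1590 − 1192.5 = -290.97
F10 = -290.97 / -0.252 = 1154.6 g/s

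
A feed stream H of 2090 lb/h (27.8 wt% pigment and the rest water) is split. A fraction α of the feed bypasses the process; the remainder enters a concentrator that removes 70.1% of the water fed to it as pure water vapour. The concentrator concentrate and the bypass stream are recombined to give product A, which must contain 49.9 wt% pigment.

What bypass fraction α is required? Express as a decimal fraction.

All 2090×0.278 = 581.02 lb/h of pigment reaches A, so A = 581.02/0.499 = 1164.4 lb/h and vapour = 925.63 lb/h.
The evaporator receives (1−α)·2090 of feed at 0.722 water and removes 0.701 of that water:
0.701×0.722×(1−α)×2090 = 925.63
(1−α) = 925.63/1057.8 = 0.8751;  α = 0.1249.

0.125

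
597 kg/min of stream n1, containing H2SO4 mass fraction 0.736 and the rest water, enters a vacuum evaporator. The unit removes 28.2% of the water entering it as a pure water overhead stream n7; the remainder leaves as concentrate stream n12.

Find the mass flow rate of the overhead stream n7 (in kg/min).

water entering = 597×0.264 = 157.61 kg/min; overhead removed = 0.282×157.61 = 44.445 kg/min.

44.45 kg/min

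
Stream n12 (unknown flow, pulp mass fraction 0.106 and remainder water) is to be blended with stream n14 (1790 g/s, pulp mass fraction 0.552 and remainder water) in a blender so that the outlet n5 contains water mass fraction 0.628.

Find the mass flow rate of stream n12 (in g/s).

1211 g/s

Let n12 be the unknown flow. Total out = 1790 + n12.
water balance: 801.92 + 0.894·n12 = 0.628·(1790 + n12)
(0.894 − 0.628)·n12 = 0.628×1790 − 801.92 = 322.2
n12 = 322.2 / 0.266 = 1211.3 g/s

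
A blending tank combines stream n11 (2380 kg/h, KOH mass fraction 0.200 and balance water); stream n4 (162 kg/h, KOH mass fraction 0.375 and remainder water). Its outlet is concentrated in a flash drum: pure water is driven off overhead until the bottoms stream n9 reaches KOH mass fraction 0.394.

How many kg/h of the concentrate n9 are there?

1362 kg/h

KOH entering = 2380×0.200 + 162×0.375 = 536.75 kg/h.
All KOH reports to n9, so n9 = 536.75/0.394 = 1362.3 kg/h.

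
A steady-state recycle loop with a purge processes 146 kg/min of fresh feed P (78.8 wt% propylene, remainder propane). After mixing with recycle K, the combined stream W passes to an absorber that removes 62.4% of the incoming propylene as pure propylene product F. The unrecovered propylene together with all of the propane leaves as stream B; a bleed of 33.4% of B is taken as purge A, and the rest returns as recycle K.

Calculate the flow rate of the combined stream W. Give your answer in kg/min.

propane enters only via P and leaves only via the purge: 146×0.212 = 0.334×(propane in B), and the absorber passes all propane, so propane in W = propane in B = 92.671 kg/min.
propylene in W: m_A = 146×0.788 + (1−0.334)·(1−0.624)·m_A, so m_A = 115.05/0.7496 = 153.48 kg/min.
W = 153.48 + 92.671 = 246.15 kg/min.

246.2 kg/min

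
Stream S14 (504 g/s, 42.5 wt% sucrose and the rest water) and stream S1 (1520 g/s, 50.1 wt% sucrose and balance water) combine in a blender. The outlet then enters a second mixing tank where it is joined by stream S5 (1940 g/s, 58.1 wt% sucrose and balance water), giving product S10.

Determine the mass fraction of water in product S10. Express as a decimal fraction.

Overall, product flow = 3964 g/s.
water in = 504×0.575 + 1520×0.499 + 1940×0.419 = 1861.1 g/s.
water fraction in S10 = 0.470.

0.470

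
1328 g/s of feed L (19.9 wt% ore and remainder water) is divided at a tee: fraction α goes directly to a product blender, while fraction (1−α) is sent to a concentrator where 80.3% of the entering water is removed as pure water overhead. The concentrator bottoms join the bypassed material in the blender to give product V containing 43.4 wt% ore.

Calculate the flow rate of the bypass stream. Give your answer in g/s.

210 g/s

All 1328×0.199 = 264.27 g/s of ore reaches V, so V = 264.27/0.434 = 608.92 g/s and vapour = 719.08 g/s.
The evaporator receives (1−α)·1328 of feed at 0.801 water and removes 0.803 of that water:
0.803×0.801×(1−α)×1328 = 719.08
(1−α) = 719.08/854.17 = 0.8418;  α = 0.1582.
Bypass flow = 0.1582×1328 = 210.04 g/s.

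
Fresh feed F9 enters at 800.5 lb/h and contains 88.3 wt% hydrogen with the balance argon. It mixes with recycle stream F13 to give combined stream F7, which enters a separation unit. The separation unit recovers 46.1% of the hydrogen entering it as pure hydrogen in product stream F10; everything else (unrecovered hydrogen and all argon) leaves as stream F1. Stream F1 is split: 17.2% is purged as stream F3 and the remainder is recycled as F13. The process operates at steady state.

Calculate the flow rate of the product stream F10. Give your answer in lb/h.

hydrogen in F7: m_A = 800.5×0.883 + (1−0.172)·(1−0.461)·m_A, so m_A = 706.84/0.5537 = 1276.6 lb/h.
Product F10 = 0.461×1276.6 = 588.49 lb/h.

588.5 lb/h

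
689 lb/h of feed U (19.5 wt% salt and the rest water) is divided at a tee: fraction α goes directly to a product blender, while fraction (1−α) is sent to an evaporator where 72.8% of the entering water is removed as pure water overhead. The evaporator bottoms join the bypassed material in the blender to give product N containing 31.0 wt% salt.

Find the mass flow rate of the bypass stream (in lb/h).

All 689×0.195 = 134.36 lb/h of salt reaches N, so N = 134.36/0.310 = 433.4 lb/h and vapour = 255.6 lb/h.
The evaporator receives (1−α)·689 of feed at 0.805 water and removes 0.728 of that water:
0.728×0.805×(1−α)×689 = 255.6
(1−α) = 255.6/403.78 = 0.6330;  α = 0.3670.
Bypass flow = 0.3670×689 = 252.86 lb/h.

252.9 lb/h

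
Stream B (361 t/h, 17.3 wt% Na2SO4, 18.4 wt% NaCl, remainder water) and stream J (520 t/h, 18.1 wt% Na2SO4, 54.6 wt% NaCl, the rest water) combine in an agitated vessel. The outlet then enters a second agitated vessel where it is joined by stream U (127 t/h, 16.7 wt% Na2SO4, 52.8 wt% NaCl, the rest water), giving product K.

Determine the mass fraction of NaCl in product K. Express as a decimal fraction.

Overall, product flow = 1008 t/h.
NaCl in = 361×0.184 + 520×0.546 + 127×0.528 = 417.4 t/h.
NaCl fraction in K = 0.414.

0.414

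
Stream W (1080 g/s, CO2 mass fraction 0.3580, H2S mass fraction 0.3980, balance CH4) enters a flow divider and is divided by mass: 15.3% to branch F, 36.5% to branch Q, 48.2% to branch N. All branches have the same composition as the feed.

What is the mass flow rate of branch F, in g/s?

165.2 g/s

Branch F flow = 0.153×1080 = 165.24 g/s.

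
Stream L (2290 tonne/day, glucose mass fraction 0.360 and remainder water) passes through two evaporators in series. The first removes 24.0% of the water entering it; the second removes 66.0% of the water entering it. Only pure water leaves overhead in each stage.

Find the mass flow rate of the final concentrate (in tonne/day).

water in feed = 2290×0.640 = 1465.6 tonne/day.
After stage 1: water left = (1−0.240)×1465.6 = 1113.9; stream total = 1938.3 tonne/day.
After stage 2: water left = (1−0.660)×1113.9 = 378.71; final concentrate = 1203.1 tonne/day.

1203 tonne/day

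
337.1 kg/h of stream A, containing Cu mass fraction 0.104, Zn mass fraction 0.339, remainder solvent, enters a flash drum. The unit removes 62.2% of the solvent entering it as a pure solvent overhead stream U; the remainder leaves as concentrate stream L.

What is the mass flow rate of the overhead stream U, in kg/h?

solvent entering = 337.1×0.557 = 187.76 kg/h; overhead removed = 0.622×187.76 = 116.79 kg/h.

116.8 kg/h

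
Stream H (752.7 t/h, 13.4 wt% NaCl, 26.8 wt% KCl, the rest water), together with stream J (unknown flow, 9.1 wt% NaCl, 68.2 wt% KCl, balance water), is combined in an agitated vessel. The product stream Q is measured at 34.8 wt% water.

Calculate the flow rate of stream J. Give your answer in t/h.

1555 t/h

Let J be the unknown flow. Total out = 752.7 + J.
water balance: 450.11 + 0.227·J = 0.348·(752.7 + J)
(0.227 − 0.348)·J = 0.348×752.7 − 450.11 = -188.18
J = -188.18 / -0.121 = 1555.2 t/h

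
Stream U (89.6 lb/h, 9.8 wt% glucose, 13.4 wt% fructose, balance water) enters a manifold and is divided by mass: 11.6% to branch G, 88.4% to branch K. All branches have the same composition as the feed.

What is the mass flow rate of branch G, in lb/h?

10.39 lb/h

Branch G flow = 0.116×89.6 = 10.394 lb/h.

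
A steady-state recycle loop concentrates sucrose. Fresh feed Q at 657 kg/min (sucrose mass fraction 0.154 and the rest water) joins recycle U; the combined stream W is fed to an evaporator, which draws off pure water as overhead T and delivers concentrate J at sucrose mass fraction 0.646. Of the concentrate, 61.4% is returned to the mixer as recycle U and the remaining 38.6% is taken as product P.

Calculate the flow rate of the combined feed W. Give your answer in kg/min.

906.1 kg/min

Overall sucrose balance (none leaves overhead): sucrose in fresh feed = sucrose in product, i.e. 657×0.154 = (1−0.614)·J·0.646.
J = 101.18/(0.646×0.386) = 405.76 kg/min.
Recycle U = 0.614×405.76 = 249.13 kg/min.
Combined feed W = 657 + 249.13 = 906.13 kg/min.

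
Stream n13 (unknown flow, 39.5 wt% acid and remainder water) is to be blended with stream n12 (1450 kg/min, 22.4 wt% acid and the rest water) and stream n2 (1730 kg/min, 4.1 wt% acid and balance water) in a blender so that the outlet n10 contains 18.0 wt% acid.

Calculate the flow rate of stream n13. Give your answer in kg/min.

821.7 kg/min

Let n13 be the unknown flow. Total out = 3180 + n13.
acid balance: 395.73 + 0.395·n13 = 0.180·(3180 + n13)
(0.395 − 0.180)·n13 = 0.180×3180 − 395.73 = 176.67
n13 = 176.67 / 0.215 = 821.72 kg/min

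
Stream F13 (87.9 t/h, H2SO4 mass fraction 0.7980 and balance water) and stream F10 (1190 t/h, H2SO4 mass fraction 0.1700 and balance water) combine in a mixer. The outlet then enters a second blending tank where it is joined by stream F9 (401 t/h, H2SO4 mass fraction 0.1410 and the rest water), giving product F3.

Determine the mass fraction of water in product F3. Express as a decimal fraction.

Overall, product flow = 1678.9 t/h.
water in = 87.9×0.202 + 1190×0.830 + 401×0.859 = 1349.9 t/h.
water fraction in F3 = 0.8040.

0.8040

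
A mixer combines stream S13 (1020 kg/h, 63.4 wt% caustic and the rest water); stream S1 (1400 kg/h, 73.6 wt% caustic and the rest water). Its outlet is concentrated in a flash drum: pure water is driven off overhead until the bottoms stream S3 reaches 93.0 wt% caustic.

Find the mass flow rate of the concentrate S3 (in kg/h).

caustic entering = 1020×0.634 + 1400×0.736 = 1677.1 kg/h.
All caustic reports to S3, so S3 = 1677.1/0.930 = 1803.3 kg/h.

1803 kg/h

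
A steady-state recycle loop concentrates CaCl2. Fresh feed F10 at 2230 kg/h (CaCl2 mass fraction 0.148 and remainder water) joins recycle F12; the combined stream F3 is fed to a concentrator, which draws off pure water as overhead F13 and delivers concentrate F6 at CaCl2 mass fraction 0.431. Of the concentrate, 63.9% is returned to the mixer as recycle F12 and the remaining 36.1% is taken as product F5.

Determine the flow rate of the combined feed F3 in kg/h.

3585 kg/h

Overall CaCl2 balance (none leaves overhead): CaCl2 in fresh feed = CaCl2 in product, i.e. 2230×0.148 = (1−0.639)·F6·0.431.
F6 = 330.04/(0.431×0.361) = 2121.2 kg/h.
Recycle F12 = 0.639×2121.2 = 1355.4 kg/h.
Combined feed F3 = 2230 + 1355.4 = 3585.4 kg/h.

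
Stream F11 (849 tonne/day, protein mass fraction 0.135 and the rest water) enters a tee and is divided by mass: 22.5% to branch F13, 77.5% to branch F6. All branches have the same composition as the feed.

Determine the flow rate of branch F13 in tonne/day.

191 tonne/day

Branch F13 flow = 0.225×849 = 191.03 tonne/day.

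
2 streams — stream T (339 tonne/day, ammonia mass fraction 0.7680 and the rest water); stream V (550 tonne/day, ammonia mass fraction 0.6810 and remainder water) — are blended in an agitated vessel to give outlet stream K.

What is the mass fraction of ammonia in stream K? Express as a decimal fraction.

Total flow out = 339 + 550 = 889 tonne/day.
ammonia in = 339×0.768 + 550×0.681 = 634.9 tonne/day.
ammonia mass fraction in K = 634.9/889 = 0.7142.

0.7142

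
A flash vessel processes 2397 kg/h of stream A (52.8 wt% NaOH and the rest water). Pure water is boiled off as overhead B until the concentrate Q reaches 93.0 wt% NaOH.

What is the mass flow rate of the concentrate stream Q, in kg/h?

NaOH is conserved: 2397×0.528 = 1265.6 kg/h all reports to the concentrate.
Concentrate = 1265.6/(target fraction) = 1360.9 kg/h.

1361 kg/h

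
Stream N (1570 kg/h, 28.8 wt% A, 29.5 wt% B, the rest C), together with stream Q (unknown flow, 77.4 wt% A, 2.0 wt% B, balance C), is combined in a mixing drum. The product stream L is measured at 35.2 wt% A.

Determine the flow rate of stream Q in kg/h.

238.1 kg/h

Let Q be the unknown flow. Total out = 1570 + Q.
A balance: 452.16 + 0.774·Q = 0.352·(1570 + Q)
(0.774 − 0.352)·Q = 0.352×1570 − 452.16 = 100.48
Q = 100.48 / 0.422 = 238.1 kg/h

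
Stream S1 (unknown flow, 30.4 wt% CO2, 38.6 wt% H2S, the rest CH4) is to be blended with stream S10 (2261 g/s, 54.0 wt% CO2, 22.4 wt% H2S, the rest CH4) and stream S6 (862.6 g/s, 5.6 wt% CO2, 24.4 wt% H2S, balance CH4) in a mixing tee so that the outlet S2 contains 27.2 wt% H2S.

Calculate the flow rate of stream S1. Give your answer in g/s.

Let S1 be the unknown flow. Total out = 3123.6 + S1.
H2S balance: 716.94 + 0.386·S1 = 0.272·(3123.6 + S1)
(0.386 − 0.272)·S1 = 0.272×3123.6 − 716.94 = 132.68
S1 = 132.68 / 0.114 = 1163.9 g/s

1164 g/s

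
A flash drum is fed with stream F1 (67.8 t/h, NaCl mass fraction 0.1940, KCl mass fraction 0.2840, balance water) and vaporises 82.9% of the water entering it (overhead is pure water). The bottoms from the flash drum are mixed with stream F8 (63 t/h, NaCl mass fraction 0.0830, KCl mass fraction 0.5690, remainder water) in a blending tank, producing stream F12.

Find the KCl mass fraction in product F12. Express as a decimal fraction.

0.5431

Vapour removed = 0.829×0.522×67.8 = 29.34 t/h; concentrate = 38.46 t/h.
KCl reaching the mixer = 19.255 (from concentrate) + 63×0.569 = 55.102 t/h.
Product flow = 38.46 + 63 = 101.46 t/h; KCl fraction = 0.5431.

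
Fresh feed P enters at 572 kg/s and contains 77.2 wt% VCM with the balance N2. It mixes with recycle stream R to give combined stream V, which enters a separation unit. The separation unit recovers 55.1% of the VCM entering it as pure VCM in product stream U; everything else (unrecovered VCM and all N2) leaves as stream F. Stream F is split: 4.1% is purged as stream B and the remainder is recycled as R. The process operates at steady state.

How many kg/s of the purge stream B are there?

144.7 kg/s

N2 enters only via P and leaves only via the purge: 572×0.228 = 0.041×(N2 in F), and the separation unit passes all N2, so N2 in V = N2 in F = 3180.9 kg/s.
VCM in V: m_A = 572×0.772 + (1−0.041)·(1−0.551)·m_A, so m_A = 441.58/0.5694 = 775.51 kg/s.
F = (1−0.551)×775.51 + 3180.9 = 3529.1 kg/s.
Purge B = 0.041×3529.1 = 144.69 kg/s.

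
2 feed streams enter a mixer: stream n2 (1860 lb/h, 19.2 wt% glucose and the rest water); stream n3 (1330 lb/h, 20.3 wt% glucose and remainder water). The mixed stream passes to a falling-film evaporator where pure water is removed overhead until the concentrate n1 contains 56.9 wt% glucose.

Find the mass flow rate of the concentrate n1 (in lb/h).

1102 lb/h

glucose entering = 1860×0.192 + 1330×0.203 = 627.11 lb/h.
All glucose reports to n1, so n1 = 627.11/0.569 = 1102.1 lb/h.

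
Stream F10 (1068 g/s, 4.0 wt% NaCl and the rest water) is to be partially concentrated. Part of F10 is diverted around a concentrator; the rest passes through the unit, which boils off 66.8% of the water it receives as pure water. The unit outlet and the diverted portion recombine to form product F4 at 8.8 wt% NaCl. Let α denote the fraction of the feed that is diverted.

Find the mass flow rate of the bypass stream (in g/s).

All 1068×0.040 = 42.72 g/s of NaCl reaches F4, so F4 = 42.72/0.088 = 485.45 g/s and vapour = 582.55 g/s.
The evaporator receives (1−α)·1068 of feed at 0.960 water and removes 0.668 of that water:
0.668×0.960×(1−α)×1068 = 582.55
(1−α) = 582.55/684.89 = 0.8506;  α = 0.1494.
Bypass flow = 0.1494×1068 = 159.59 g/s.

159.6 g/s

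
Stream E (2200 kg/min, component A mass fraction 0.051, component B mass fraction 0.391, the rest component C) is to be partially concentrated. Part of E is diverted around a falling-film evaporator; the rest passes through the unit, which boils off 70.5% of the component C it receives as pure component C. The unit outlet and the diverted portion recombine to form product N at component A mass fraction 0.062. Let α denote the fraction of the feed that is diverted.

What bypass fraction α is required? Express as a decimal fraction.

All 2200×0.051 = 112.2 kg/min of component A reaches N, so N = 112.2/0.062 = 1809.7 kg/min and vapour = 390.32 kg/min.
The evaporator receives (1−α)·2200 of feed at 0.558 component C and removes 0.705 of that component C:
0.705×0.558×(1−α)×2200 = 390.32
(1−α) = 390.32/865.46 = 0.4510;  α = 0.5490.

0.549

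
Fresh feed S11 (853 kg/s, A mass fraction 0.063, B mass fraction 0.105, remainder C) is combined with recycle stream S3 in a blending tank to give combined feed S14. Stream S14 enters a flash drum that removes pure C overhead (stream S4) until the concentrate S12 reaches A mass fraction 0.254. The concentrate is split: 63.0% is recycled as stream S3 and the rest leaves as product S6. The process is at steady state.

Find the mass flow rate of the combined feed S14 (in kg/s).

Overall A balance (none leaves overhead): A in fresh feed = A in product, i.e. 853×0.063 = (1−0.630)·S12·0.254.
S12 = 53.739/(0.254×0.370) = 571.81 kg/s.
Recycle S3 = 0.630×571.81 = 360.24 kg/s.
Combined feed S14 = 853 + 360.24 = 1213.2 kg/s.

1213 kg/s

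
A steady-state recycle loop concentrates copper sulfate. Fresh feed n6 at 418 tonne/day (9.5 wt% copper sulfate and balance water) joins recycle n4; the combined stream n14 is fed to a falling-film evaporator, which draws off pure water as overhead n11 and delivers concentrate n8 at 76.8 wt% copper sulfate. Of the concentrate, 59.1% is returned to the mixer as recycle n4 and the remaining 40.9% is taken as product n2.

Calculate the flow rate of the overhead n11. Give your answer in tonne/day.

Overall copper sulfate balance (none leaves overhead): copper sulfate in fresh feed = copper sulfate in product, i.e. 418×0.095 = (1−0.591)·n8·0.768.
n8 = 39.71/(0.768×0.409) = 126.42 tonne/day.
Recycle n4 = 0.591×126.42 = 74.714 tonne/day.
Combined feed n14 = 418 + 74.714 = 492.71 tonne/day.
Overhead n11 = n14 − n8 = 492.71 − 126.42 = 366.29 tonne/day.

366.3 tonne/day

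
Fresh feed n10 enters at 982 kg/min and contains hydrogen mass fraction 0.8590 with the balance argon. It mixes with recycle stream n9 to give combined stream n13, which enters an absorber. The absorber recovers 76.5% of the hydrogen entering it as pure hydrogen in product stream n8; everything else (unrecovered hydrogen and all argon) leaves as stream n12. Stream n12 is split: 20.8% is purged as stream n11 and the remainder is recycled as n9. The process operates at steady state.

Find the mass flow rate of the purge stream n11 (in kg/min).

argon enters only via n10 and leaves only via the purge: 982×0.141 = 0.208×(argon in n12), and the absorber passes all argon, so argon in n13 = argon in n12 = 665.68 kg/min.
hydrogen in n13: m_A = 982×0.859 + (1−0.208)·(1−0.765)·m_A, so m_A = 843.54/0.8139 = 1036.4 kg/min.
n12 = (1−0.765)×1036.4 + 665.68 = 909.25 kg/min.
Purge n11 = 0.208×909.25 = 189.12 kg/min.

189.1 kg/min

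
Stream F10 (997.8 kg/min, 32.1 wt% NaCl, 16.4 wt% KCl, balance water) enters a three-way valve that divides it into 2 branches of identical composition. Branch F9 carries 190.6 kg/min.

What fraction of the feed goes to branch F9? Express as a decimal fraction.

0.191

Fraction to F9 = 190.6/997.8 = 0.1910.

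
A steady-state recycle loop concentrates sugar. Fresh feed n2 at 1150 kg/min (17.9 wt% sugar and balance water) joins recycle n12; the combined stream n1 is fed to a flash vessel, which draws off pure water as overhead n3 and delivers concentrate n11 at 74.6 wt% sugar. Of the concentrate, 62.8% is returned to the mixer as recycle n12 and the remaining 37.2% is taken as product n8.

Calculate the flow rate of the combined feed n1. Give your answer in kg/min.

Overall sugar balance (none leaves overhead): sugar in fresh feed = sugar in product, i.e. 1150×0.179 = (1−0.628)·n11·0.746.
n11 = 205.85/(0.746×0.372) = 741.77 kg/min.
Recycle n12 = 0.628×741.77 = 465.83 kg/min.
Combined feed n1 = 1150 + 465.83 = 1615.8 kg/min.

1616 kg/min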